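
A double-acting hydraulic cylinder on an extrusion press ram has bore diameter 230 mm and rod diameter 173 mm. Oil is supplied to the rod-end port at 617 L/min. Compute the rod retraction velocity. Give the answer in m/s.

Rod-side annular area A_ann = π/4 × (230² − 173²) = 18040 mm^2
Flow into the rod-end port fills the annular volume.
v = Q / A

v ≈ 0.570 m/s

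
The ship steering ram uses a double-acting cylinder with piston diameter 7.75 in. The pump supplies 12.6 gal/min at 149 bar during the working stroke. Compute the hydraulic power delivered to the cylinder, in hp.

W ≈ 15.9 hp

Hydraulic power = P × Q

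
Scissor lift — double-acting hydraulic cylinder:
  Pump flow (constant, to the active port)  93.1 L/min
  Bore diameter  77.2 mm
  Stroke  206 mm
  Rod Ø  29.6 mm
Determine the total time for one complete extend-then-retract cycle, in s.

Cap-side area A_cap = π/4 × (77.2 mm)² = 4681 mm^2
Rod-side annular area A_ann = π/4 × (77.2² − 29.6²) = 3993 mm^2
t_ext = A_cap·L/Q = 0.6214 s
t_ret = A_ann·L/Q = 0.5301 s
t_cycle = t_ext + t_ret

t ≈ 1.15 s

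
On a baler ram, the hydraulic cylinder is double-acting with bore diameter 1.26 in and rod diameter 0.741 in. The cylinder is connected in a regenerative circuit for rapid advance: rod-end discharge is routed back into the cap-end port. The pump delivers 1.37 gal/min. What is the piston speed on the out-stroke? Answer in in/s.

v ≈ 12.2 in/s

In regeneration the rod-end outflow joins the pump flow into the cap end, so the net volume the pump must supply per unit advance equals the rod cross-section area.
Rod cross-section A_rod = π/4 × (0.741 in)² = 0.4312 in^2
v = Q_pump / A_rod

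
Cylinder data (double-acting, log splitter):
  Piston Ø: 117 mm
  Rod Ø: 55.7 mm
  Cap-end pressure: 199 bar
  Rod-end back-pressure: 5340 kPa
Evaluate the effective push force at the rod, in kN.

F ≈ 170 kN

Cap-side area A_cap = π/4 × (117 mm)² = 10750 mm^2
Rod-side annular area A_ann = π/4 × (117² − 55.7²) = 8315 mm^2
Net thrust = P_cap·A_cap − P_rod·A_ann = 214.0 kN − 44.40 kN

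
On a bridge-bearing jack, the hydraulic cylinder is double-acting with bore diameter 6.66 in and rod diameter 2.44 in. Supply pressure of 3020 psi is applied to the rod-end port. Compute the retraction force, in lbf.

Rod-side annular area A_ann = π/4 × (6.66² − 2.44²) = 30.16 in^2
On retraction the pressure acts on the annular area (bore minus rod).
F = P × A_ann

F ≈ 91100 lbf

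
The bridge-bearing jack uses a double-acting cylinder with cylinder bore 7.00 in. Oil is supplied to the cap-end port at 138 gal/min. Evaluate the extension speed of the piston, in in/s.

Cap-side area A_cap = π/4 × (7.00 in)² = 38.48 in^2
v = Q / A

v ≈ 13.8 in/s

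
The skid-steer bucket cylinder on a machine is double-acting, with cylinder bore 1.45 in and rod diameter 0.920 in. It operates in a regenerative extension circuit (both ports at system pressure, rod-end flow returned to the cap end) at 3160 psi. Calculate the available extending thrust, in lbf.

F ≈ 2100 lbf

With equal pressure on both faces, forces on the annular region cancel; the net push is pressure × rod cross-section.
Rod cross-section A_rod = π/4 × (0.920 in)² = 0.6648 in^2
F = P × A_rod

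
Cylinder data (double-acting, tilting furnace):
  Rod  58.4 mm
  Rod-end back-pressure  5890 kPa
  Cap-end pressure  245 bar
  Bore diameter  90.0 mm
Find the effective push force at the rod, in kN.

Cap-side area A_cap = π/4 × (90.0 mm)² = 6362 mm^2
Rod-side annular area A_ann = π/4 × (90.0² − 58.4²) = 3683 mm^2
Net thrust = P_cap·A_cap − P_rod·A_ann = 155.9 kN − 21.69 kN

F ≈ 134 kN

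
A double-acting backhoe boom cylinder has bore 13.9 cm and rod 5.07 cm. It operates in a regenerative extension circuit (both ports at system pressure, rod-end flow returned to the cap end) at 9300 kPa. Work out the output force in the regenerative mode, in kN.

F ≈ 18.8 kN

With equal pressure on both faces, forces on the annular region cancel; the net push is pressure × rod cross-section.
Rod cross-section A_rod = π/4 × (5.07 cm)² = 20.19 cm^2
F = P × A_rod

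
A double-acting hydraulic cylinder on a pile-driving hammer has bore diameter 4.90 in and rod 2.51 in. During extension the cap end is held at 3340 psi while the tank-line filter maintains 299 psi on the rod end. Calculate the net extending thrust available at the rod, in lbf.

Cap-side area A_cap = π/4 × (4.90 in)² = 18.86 in^2
Rod-side annular area A_ann = π/4 × (4.90² − 2.51²) = 13.91 in^2
Net thrust = P_cap·A_cap − P_rod·A_ann = 62980 lbf − 4159 lbf

F ≈ 58800 lbf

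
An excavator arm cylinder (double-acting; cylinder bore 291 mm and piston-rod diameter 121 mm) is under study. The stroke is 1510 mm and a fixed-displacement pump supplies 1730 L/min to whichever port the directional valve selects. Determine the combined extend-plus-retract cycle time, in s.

Cap-side area A_cap = π/4 × (291 mm)² = 66510 mm^2
Rod-side annular area A_ann = π/4 × (291² − 121²) = 55010 mm^2
t_ext = A_cap·L/Q = 3.483 s
t_ret = A_ann·L/Q = 2.881 s
t_cycle = t_ext + t_ret

t ≈ 6.36 s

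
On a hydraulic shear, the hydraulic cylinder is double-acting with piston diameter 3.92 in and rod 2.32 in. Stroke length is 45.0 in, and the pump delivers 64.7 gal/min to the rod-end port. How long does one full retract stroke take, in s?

Rod-side annular area A_ann = π/4 × (3.92² − 2.32²) = 7.841 in^2
Swept volume V = A × L; t = V / Q = A·L / Q

t ≈ 1.42 s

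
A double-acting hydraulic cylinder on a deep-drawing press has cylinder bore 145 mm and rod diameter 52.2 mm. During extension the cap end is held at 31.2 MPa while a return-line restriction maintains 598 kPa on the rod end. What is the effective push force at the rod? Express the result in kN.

Cap-side area A_cap = π/4 × (145 mm)² = 16510 mm^2
Rod-side annular area A_ann = π/4 × (145² − 52.2²) = 14370 mm^2
Net thrust = P_cap·A_cap − P_rod·A_ann = 515.2 kN − 8.595 kN

F ≈ 507 kN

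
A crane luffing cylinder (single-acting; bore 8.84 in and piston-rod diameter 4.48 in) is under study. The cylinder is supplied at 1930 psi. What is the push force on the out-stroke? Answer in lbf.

F ≈ 1.18e5 lbf

Cap-side area A_cap = π/4 × (8.84 in)² = 61.38 in^2
F = P × A_cap = 1930 psi × A_cap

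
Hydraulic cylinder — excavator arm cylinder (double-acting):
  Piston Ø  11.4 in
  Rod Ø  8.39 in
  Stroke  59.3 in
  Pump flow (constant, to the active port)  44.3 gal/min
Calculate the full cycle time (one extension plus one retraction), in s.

t ≈ 51.8 s

Cap-side area A_cap = π/4 × (11.4 in)² = 102.1 in^2
Rod-side annular area A_ann = π/4 × (11.4² − 8.39²) = 46.78 in^2
t_ext = A_cap·L/Q = 35.49 s
t_ret = A_ann·L/Q = 16.27 s
t_cycle = t_ext + t_ret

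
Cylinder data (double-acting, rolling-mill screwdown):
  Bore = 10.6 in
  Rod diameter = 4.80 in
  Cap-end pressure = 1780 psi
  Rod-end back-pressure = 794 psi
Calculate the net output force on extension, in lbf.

Cap-side area A_cap = π/4 × (10.6 in)² = 88.25 in^2
Rod-side annular area A_ann = π/4 × (10.6² − 4.80²) = 70.15 in^2
Net thrust = P_cap·A_cap − P_rod·A_ann = 1.571e5 lbf − 55700 lbf

F ≈ 1.01e5 lbf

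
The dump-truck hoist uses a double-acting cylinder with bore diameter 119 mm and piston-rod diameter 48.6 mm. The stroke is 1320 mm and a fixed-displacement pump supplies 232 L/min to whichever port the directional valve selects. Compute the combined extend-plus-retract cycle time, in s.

t ≈ 6.96 s

Cap-side area A_cap = π/4 × (119 mm)² = 11120 mm^2
Rod-side annular area A_ann = π/4 × (119² − 48.6²) = 9267 mm^2
t_ext = A_cap·L/Q = 3.797 s
t_ret = A_ann·L/Q = 3.164 s
t_cycle = t_ext + t_ret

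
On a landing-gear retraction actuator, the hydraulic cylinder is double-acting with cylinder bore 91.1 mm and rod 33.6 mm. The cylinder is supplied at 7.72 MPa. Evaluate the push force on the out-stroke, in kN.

Cap-side area A_cap = π/4 × (91.1 mm)² = 6518 mm^2
F = P × A_cap = 7.72 MPa × A_cap

F ≈ 50.3 kN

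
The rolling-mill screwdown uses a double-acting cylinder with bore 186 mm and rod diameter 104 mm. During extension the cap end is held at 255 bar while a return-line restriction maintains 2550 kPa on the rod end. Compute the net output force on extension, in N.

F ≈ 6.45e5 N

Cap-side area A_cap = π/4 × (186 mm)² = 27170 mm^2
Rod-side annular area A_ann = π/4 × (186² − 104²) = 18680 mm^2
Net thrust = P_cap·A_cap − P_rod·A_ann = 6.929e5 N − 47630 N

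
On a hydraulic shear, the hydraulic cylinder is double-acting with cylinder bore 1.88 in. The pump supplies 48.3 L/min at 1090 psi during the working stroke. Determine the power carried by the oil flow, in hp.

Hydraulic power = P × Q

W ≈ 8.11 hp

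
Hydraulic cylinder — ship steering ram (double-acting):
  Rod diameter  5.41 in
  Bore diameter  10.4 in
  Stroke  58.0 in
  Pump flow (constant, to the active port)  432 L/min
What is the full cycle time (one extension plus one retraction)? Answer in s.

Cap-side area A_cap = π/4 × (10.4 in)² = 84.95 in^2
Rod-side annular area A_ann = π/4 × (10.4² − 5.41²) = 61.96 in^2
t_ext = A_cap·L/Q = 11.21 s
t_ret = A_ann·L/Q = 8.179 s
t_cycle = t_ext + t_ret

t ≈ 19.4 s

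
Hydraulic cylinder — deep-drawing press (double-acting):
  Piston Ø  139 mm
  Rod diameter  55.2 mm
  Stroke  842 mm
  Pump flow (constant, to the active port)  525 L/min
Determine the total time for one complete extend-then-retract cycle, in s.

t ≈ 2.69 s

Cap-side area A_cap = π/4 × (139 mm)² = 15170 mm^2
Rod-side annular area A_ann = π/4 × (139² − 55.2²) = 12780 mm^2
t_ext = A_cap·L/Q = 1.460 s
t_ret = A_ann·L/Q = 1.230 s
t_cycle = t_ext + t_ret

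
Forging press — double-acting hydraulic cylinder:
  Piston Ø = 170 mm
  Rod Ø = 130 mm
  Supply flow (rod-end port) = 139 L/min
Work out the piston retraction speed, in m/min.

v ≈ 14.7 m/min

Rod-side annular area A_ann = π/4 × (170² − 130²) = 9425 mm^2
Flow into the rod-end port fills the annular volume.
v = Q / A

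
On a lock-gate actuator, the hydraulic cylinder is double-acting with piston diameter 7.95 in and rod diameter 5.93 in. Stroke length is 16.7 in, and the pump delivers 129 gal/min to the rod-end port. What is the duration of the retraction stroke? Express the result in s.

t ≈ 0.740 s

Rod-side annular area A_ann = π/4 × (7.95² − 5.93²) = 22.02 in^2
Swept volume V = A × L; t = V / Q = A·L / Q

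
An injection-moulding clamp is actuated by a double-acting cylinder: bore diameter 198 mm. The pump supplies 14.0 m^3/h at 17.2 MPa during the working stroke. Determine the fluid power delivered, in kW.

W ≈ 66.9 kW

Hydraulic power = P × Q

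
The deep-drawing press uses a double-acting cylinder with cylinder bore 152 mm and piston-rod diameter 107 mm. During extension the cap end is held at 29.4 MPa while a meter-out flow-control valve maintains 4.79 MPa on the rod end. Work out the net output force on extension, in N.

F ≈ 4.90e5 N

Cap-side area A_cap = π/4 × (152 mm)² = 18150 mm^2
Rod-side annular area A_ann = π/4 × (152² − 107²) = 9154 mm^2
Net thrust = P_cap·A_cap − P_rod·A_ann = 5.335e5 N − 43850 N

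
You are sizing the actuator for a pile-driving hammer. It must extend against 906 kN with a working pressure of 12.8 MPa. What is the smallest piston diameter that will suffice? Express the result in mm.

D ≈ 300 mm

Extension force acts on the full piston face: F = P × (π/4)D².
D = √(4F / (πP)) = √(4 × 906 kN / (π × 12.8 MPa))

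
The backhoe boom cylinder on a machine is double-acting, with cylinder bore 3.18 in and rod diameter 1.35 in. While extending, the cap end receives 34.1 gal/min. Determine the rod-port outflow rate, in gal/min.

Cap-side area A_cap = π/4 × (3.18 in)² = 7.942 in^2
Rod-side annular area A_ann = π/4 × (3.18² − 1.35²) = 6.511 in^2
Piston speed v = Q_in/A_cap; rod-end outflow Q_out = v × A_ann = Q_in × A_ann/A_cap.

Q_out ≈ 28.0 gal/min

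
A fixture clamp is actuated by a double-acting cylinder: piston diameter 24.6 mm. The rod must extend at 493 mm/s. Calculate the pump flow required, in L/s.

Cap-side area A_cap = π/4 × (24.6 mm)² = 475.3 mm^2
Q = A × v

Q ≈ 0.234 L/s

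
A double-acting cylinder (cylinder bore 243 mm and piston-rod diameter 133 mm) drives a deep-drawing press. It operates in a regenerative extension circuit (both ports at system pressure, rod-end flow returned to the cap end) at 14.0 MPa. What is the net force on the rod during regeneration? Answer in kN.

With equal pressure on both faces, forces on the annular region cancel; the net push is pressure × rod cross-section.
Rod cross-section A_rod = π/4 × (133 mm)² = 13890 mm^2
F = P × A_rod

F ≈ 195 kN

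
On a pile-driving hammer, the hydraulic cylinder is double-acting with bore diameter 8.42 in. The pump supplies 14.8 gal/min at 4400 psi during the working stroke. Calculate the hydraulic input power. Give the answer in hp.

W ≈ 38.0 hp

Hydraulic power = P × Q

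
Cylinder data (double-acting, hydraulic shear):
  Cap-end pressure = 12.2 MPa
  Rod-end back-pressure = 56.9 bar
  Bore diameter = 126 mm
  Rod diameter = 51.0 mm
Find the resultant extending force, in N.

F ≈ 92800 N

Cap-side area A_cap = π/4 × (126 mm)² = 12470 mm^2
Rod-side annular area A_ann = π/4 × (126² − 51.0²) = 10430 mm^2
Net thrust = P_cap·A_cap − P_rod·A_ann = 1.521e5 N − 59320 N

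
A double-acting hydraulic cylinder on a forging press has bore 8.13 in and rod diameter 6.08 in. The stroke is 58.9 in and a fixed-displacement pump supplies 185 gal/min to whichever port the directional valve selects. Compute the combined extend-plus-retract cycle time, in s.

t ≈ 6.18 s

Cap-side area A_cap = π/4 × (8.13 in)² = 51.91 in^2
Rod-side annular area A_ann = π/4 × (8.13² − 6.08²) = 22.88 in^2
t_ext = A_cap·L/Q = 4.293 s
t_ret = A_ann·L/Q = 1.892 s
t_cycle = t_ext + t_ret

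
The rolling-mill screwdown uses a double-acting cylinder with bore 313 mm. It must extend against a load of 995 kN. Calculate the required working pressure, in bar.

Cap-side area A_cap = π/4 × (313 mm)² = 76940 mm^2
P = F / A = 995 kN / A

P ≈ 129 bar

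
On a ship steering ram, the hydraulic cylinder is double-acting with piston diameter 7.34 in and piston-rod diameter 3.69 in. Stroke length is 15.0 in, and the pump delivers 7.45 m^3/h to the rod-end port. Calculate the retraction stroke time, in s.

Rod-side annular area A_ann = π/4 × (7.34² − 3.69²) = 31.62 in^2
Swept volume V = A × L; t = V / Q = A·L / Q

t ≈ 3.76 s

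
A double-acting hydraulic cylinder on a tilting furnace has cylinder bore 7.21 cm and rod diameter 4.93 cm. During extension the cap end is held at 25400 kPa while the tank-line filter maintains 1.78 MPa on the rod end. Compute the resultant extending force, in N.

F ≈ 99800 N

Cap-side area A_cap = π/4 × (7.21 cm)² = 40.83 cm^2
Rod-side annular area A_ann = π/4 × (7.21² − 4.93²) = 21.74 cm^2
Net thrust = P_cap·A_cap − P_rod·A_ann = 1.037e5 N − 3870 N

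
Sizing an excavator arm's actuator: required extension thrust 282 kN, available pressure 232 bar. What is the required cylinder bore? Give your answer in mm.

Extension force acts on the full piston face: F = P × (π/4)D².
D = √(4F / (πP)) = √(4 × 282 kN / (π × 232 bar))

D ≈ 124 mm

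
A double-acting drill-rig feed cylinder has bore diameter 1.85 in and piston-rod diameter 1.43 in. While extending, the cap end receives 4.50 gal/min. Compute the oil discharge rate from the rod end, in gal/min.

Cap-side area A_cap = π/4 × (1.85 in)² = 2.688 in^2
Rod-side annular area A_ann = π/4 × (1.85² − 1.43²) = 1.082 in^2
Piston speed v = Q_in/A_cap; rod-end outflow Q_out = v × A_ann = Q_in × A_ann/A_cap.

Q_out ≈ 1.81 gal/min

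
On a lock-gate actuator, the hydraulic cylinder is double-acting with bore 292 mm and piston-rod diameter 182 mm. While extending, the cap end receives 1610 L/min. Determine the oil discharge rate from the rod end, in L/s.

Q_out ≈ 16.4 L/s

Cap-side area A_cap = π/4 × (292 mm)² = 66970 mm^2
Rod-side annular area A_ann = π/4 × (292² − 182²) = 40950 mm^2
Piston speed v = Q_in/A_cap; rod-end outflow Q_out = v × A_ann = Q_in × A_ann/A_cap.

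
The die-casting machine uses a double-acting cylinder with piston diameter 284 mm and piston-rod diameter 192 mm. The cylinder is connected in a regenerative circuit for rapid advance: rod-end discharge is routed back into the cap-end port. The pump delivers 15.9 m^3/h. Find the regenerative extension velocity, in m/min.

v ≈ 9.15 m/min

In regeneration the rod-end outflow joins the pump flow into the cap end, so the net volume the pump must supply per unit advance equals the rod cross-section area.
Rod cross-section A_rod = π/4 × (192 mm)² = 28950 mm^2
v = Q_pump / A_rod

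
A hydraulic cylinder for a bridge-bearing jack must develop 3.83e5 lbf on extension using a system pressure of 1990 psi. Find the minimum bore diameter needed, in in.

D ≈ 15.7 in

Extension force acts on the full piston face: F = P × (π/4)D².
D = √(4F / (πP)) = √(4 × 3.83e5 lbf / (π × 1990 psi))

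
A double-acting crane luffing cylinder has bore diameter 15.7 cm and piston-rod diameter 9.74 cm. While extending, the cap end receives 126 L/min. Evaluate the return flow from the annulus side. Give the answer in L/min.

Cap-side area A_cap = π/4 × (15.7 cm)² = 193.6 cm^2
Rod-side annular area A_ann = π/4 × (15.7² − 9.74²) = 119.1 cm^2
Piston speed v = Q_in/A_cap; rod-end outflow Q_out = v × A_ann = Q_in × A_ann/A_cap.

Q_out ≈ 77.5 L/min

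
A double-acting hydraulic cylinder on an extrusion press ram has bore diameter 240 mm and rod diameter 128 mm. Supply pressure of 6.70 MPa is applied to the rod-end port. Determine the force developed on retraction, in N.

F ≈ 2.17e5 N

Rod-side annular area A_ann = π/4 × (240² − 128²) = 32370 mm^2
On retraction the pressure acts on the annular area (bore minus rod).
F = P × A_ann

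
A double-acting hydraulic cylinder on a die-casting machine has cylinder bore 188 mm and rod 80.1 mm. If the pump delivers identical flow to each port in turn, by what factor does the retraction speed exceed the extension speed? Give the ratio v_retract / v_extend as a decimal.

v_ret/v_ext ≈ 1.22

Cap-side area A_cap = π/4 × (188 mm)² = 27760 mm^2
Rod-side annular area A_ann = π/4 × (188² − 80.1²) = 22720 mm^2
For equal Q, v ∝ 1/A, so v_ret/v_ext = A_cap/A_ann.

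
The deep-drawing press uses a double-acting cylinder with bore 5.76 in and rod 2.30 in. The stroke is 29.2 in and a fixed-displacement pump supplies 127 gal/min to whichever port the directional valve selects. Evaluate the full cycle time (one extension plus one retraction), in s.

t ≈ 2.86 s

Cap-side area A_cap = π/4 × (5.76 in)² = 26.06 in^2
Rod-side annular area A_ann = π/4 × (5.76² − 2.30²) = 21.90 in^2
t_ext = A_cap·L/Q = 1.556 s
t_ret = A_ann·L/Q = 1.308 s
t_cycle = t_ext + t_ret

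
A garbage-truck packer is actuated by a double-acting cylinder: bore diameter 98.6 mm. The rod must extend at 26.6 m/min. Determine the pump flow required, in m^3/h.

Q ≈ 12.2 m^3/h

Cap-side area A_cap = π/4 × (98.6 mm)² = 7636 mm^2
Q = A × v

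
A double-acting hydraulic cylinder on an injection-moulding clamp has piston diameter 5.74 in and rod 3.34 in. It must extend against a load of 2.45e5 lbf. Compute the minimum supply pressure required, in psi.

P ≈ 9470 psi

Cap-side area A_cap = π/4 × (5.74 in)² = 25.88 in^2
P = F / A = 2.45e5 lbf / A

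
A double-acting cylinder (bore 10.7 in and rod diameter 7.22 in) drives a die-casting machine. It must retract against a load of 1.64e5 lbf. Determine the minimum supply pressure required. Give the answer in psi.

P ≈ 3350 psi

Rod-side annular area A_ann = π/4 × (10.7² − 7.22²) = 48.98 in^2
Retraction: pressure acts on the annular area.
P = F / A = 1.64e5 lbf / A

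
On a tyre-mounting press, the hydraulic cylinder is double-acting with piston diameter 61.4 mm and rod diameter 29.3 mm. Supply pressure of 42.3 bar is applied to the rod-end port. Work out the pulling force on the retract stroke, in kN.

F ≈ 9.67 kN

Rod-side annular area A_ann = π/4 × (61.4² − 29.3²) = 2287 mm^2
On retraction the pressure acts on the annular area (bore minus rod).
F = P × A_ann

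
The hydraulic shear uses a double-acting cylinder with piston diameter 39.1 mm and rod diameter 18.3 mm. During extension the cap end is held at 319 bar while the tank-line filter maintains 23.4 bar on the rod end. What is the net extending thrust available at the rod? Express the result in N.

F ≈ 36100 N

Cap-side area A_cap = π/4 × (39.1 mm)² = 1201 mm^2
Rod-side annular area A_ann = π/4 × (39.1² − 18.3²) = 937.7 mm^2
Net thrust = P_cap·A_cap − P_rod·A_ann = 38300 N − 2194 N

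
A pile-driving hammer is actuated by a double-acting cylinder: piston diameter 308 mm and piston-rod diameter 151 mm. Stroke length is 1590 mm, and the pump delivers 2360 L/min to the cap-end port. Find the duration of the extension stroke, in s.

t ≈ 3.01 s

Cap-side area A_cap = π/4 × (308 mm)² = 74510 mm^2
Swept volume V = A × L; t = V / Q = A·L / Q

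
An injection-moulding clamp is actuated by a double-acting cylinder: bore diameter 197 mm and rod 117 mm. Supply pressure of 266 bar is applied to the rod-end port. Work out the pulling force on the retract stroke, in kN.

Rod-side annular area A_ann = π/4 × (197² − 117²) = 19730 mm^2
On retraction the pressure acts on the annular area (bore minus rod).
F = P × A_ann

F ≈ 525 kN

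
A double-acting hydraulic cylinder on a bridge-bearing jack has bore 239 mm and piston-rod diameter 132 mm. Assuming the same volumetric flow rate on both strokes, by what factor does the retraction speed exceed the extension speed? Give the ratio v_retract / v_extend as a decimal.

v_ret/v_ext ≈ 1.44

Cap-side area A_cap = π/4 × (239 mm)² = 44860 mm^2
Rod-side annular area A_ann = π/4 × (239² − 132²) = 31180 mm^2
For equal Q, v ∝ 1/A, so v_ret/v_ext = A_cap/A_ann.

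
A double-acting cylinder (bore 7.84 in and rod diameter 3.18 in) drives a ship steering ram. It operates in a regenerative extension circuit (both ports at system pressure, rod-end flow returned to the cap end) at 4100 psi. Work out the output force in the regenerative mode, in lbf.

F ≈ 32600 lbf

With equal pressure on both faces, forces on the annular region cancel; the net push is pressure × rod cross-section.
Rod cross-section A_rod = π/4 × (3.18 in)² = 7.942 in^2
F = P × A_rod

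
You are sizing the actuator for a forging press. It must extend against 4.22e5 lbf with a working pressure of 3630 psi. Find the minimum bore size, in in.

D ≈ 12.2 in

Extension force acts on the full piston face: F = P × (π/4)D².
D = √(4F / (πP)) = √(4 × 4.22e5 lbf / (π × 3630 psi))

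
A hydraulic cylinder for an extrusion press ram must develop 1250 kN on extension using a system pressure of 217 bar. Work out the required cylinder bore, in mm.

Extension force acts on the full piston face: F = P × (π/4)D².
D = √(4F / (πP)) = √(4 × 1250 kN / (π × 217 bar))

D ≈ 271 mm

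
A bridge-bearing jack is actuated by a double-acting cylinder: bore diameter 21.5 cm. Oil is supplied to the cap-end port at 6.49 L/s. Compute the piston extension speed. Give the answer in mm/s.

Cap-side area A_cap = π/4 × (21.5 cm)² = 363.1 cm^2
v = Q / A

v ≈ 179 mm/s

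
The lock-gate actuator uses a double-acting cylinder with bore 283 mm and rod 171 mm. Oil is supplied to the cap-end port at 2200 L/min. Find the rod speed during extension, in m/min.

v ≈ 35.0 m/min

Cap-side area A_cap = π/4 × (283 mm)² = 62900 mm^2
v = Q / A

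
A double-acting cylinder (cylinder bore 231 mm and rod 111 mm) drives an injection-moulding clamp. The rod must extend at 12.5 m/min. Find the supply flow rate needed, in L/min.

Cap-side area A_cap = π/4 × (231 mm)² = 41910 mm^2
Q = A × v

Q ≈ 524 L/min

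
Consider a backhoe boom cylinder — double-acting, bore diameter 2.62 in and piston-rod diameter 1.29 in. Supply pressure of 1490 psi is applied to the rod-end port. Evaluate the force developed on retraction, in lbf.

Rod-side annular area A_ann = π/4 × (2.62² − 1.29²) = 4.084 in^2
On retraction the pressure acts on the annular area (bore minus rod).
F = P × A_ann

F ≈ 6090 lbf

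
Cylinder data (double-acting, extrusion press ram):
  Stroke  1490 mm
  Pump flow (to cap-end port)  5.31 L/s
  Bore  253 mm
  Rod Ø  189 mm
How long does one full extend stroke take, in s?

t ≈ 14.1 s

Cap-side area A_cap = π/4 × (253 mm)² = 50270 mm^2
Swept volume V = A × L; t = V / Q = A·L / Q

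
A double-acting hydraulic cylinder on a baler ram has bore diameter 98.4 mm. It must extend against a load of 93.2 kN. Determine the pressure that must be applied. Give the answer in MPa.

Cap-side area A_cap = π/4 × (98.4 mm)² = 7605 mm^2
P = F / A = 93.2 kN / A

P ≈ 12.3 MPa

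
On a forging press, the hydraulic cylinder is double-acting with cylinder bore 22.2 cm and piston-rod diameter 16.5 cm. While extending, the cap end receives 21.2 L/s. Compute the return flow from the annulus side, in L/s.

Cap-side area A_cap = π/4 × (22.2 cm)² = 387.1 cm^2
Rod-side annular area A_ann = π/4 × (22.2² − 16.5²) = 173.3 cm^2
Piston speed v = Q_in/A_cap; rod-end outflow Q_out = v × A_ann = Q_in × A_ann/A_cap.

Q_out ≈ 9.49 L/s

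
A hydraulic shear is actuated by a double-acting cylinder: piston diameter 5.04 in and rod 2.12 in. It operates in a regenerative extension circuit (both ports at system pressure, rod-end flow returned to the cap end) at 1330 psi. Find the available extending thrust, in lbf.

F ≈ 4690 lbf

With equal pressure on both faces, forces on the annular region cancel; the net push is pressure × rod cross-section.
Rod cross-section A_rod = π/4 × (2.12 in)² = 3.530 in^2
F = P × A_rod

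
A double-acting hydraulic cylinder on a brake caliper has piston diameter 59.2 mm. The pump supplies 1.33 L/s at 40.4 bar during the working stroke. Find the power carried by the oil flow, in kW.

Hydraulic power = P × Q

W ≈ 5.37 kW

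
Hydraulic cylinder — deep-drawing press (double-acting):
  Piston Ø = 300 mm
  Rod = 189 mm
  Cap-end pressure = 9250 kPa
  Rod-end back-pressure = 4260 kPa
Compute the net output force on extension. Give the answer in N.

Cap-side area A_cap = π/4 × (300 mm)² = 70690 mm^2
Rod-side annular area A_ann = π/4 × (300² − 189²) = 42630 mm^2
Net thrust = P_cap·A_cap − P_rod·A_ann = 6.538e5 N − 1.816e5 N

F ≈ 4.72e5 N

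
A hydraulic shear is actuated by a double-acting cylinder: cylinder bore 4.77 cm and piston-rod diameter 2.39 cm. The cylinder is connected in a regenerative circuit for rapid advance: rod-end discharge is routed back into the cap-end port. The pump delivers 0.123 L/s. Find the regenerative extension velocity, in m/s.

In regeneration the rod-end outflow joins the pump flow into the cap end, so the net volume the pump must supply per unit advance equals the rod cross-section area.
Rod cross-section A_rod = π/4 × (2.39 cm)² = 4.486 cm^2
v = Q_pump / A_rod

v ≈ 0.274 m/s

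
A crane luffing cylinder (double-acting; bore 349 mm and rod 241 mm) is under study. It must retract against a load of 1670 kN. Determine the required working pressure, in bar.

Rod-side annular area A_ann = π/4 × (349² − 241²) = 50050 mm^2
Retraction: pressure acts on the annular area.
P = F / A = 1670 kN / A

P ≈ 334 bar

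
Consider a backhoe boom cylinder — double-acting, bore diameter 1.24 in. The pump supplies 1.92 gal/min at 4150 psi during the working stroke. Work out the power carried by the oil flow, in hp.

W ≈ 4.65 hp

Hydraulic power = P × Q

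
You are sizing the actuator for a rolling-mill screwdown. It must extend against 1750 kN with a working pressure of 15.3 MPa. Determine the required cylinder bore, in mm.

Extension force acts on the full piston face: F = P × (π/4)D².
D = √(4F / (πP)) = √(4 × 1750 kN / (π × 15.3 MPa))

D ≈ 382 mm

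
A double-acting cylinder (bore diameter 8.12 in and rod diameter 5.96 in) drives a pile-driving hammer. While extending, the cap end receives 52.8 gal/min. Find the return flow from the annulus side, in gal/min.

Q_out ≈ 24.4 gal/min

Cap-side area A_cap = π/4 × (8.12 in)² = 51.78 in^2
Rod-side annular area A_ann = π/4 × (8.12² − 5.96²) = 23.89 in^2
Piston speed v = Q_in/A_cap; rod-end outflow Q_out = v × A_ann = Q_in × A_ann/A_cap.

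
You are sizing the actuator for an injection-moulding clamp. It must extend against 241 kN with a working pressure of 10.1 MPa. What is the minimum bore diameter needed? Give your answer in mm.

D ≈ 174 mm

Extension force acts on the full piston face: F = P × (π/4)D².
D = √(4F / (πP)) = √(4 × 241 kN / (π × 10.1 MPa))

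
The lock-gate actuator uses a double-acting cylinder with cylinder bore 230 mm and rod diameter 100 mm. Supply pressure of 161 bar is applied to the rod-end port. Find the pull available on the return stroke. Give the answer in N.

Rod-side annular area A_ann = π/4 × (230² − 100²) = 33690 mm^2
On retraction the pressure acts on the annular area (bore minus rod).
F = P × A_ann

F ≈ 5.42e5 N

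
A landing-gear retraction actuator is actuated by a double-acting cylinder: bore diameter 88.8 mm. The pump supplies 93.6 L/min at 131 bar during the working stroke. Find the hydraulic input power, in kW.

Hydraulic power = P × Q

W ≈ 20.4 kW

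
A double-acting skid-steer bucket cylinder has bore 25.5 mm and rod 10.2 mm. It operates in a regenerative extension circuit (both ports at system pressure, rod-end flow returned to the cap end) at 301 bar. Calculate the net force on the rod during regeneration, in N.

F ≈ 2460 N

With equal pressure on both faces, forces on the annular region cancel; the net push is pressure × rod cross-section.
Rod cross-section A_rod = π/4 × (10.2 mm)² = 81.71 mm^2
F = P × A_rod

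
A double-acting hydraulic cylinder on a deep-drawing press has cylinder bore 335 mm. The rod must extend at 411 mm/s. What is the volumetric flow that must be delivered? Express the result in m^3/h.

Cap-side area A_cap = π/4 × (335 mm)² = 88140 mm^2
Q = A × v

Q ≈ 130 m^3/h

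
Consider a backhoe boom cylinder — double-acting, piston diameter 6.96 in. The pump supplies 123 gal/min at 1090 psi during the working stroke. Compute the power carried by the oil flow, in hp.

Hydraulic power = P × Q

W ≈ 78.2 hp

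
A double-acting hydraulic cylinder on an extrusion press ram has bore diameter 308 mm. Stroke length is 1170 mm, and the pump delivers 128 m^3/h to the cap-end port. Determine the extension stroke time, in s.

t ≈ 2.45 s

Cap-side area A_cap = π/4 × (308 mm)² = 74510 mm^2
Swept volume V = A × L; t = V / Q = A·L / Q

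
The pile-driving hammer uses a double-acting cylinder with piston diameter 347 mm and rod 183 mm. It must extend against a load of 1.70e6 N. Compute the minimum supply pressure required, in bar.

Cap-side area A_cap = π/4 × (347 mm)² = 94570 mm^2
P = F / A = 1.70e6 N / A

P ≈ 180 bar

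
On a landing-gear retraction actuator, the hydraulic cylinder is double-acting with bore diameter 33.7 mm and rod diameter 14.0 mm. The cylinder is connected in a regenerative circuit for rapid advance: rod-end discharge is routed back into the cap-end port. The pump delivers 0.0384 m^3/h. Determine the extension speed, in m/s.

v ≈ 0.0693 m/s

In regeneration the rod-end outflow joins the pump flow into the cap end, so the net volume the pump must supply per unit advance equals the rod cross-section area.
Rod cross-section A_rod = π/4 × (14.0 mm)² = 153.9 mm^2
v = Q_pump / A_rod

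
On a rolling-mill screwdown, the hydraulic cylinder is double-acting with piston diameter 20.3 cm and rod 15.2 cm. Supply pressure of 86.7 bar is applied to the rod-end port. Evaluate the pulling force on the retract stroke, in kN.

F ≈ 123 kN

Rod-side annular area A_ann = π/4 × (20.3² − 15.2²) = 142.2 cm^2
On retraction the pressure acts on the annular area (bore minus rod).
F = P × A_ann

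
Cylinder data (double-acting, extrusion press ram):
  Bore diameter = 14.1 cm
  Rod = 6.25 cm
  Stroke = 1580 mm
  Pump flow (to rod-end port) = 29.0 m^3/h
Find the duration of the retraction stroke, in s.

Rod-side annular area A_ann = π/4 × (14.1² − 6.25²) = 125.5 cm^2
Swept volume V = A × L; t = V / Q = A·L / Q

t ≈ 2.46 s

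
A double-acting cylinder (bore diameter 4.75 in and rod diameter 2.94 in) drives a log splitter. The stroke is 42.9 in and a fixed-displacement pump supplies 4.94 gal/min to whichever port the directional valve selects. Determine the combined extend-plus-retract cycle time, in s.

t ≈ 64.6 s

Cap-side area A_cap = π/4 × (4.75 in)² = 17.72 in^2
Rod-side annular area A_ann = π/4 × (4.75² − 2.94²) = 10.93 in^2
t_ext = A_cap·L/Q = 39.97 s
t_ret = A_ann·L/Q = 24.66 s
t_cycle = t_ext + t_ret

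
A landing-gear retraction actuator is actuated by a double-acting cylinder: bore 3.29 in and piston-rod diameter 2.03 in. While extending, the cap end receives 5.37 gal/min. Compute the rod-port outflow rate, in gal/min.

Cap-side area A_cap = π/4 × (3.29 in)² = 8.501 in^2
Rod-side annular area A_ann = π/4 × (3.29² − 2.03²) = 5.265 in^2
Piston speed v = Q_in/A_cap; rod-end outflow Q_out = v × A_ann = Q_in × A_ann/A_cap.

Q_out ≈ 3.33 gal/min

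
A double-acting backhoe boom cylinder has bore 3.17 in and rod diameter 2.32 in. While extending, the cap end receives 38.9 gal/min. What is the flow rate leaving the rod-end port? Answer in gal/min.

Cap-side area A_cap = π/4 × (3.17 in)² = 7.892 in^2
Rod-side annular area A_ann = π/4 × (3.17² − 2.32²) = 3.665 in^2
Piston speed v = Q_in/A_cap; rod-end outflow Q_out = v × A_ann = Q_in × A_ann/A_cap.

Q_out ≈ 18.1 gal/min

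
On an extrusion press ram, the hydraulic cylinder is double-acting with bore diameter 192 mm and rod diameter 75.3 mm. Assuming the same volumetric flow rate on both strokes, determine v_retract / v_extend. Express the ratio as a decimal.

Cap-side area A_cap = π/4 × (192 mm)² = 28950 mm^2
Rod-side annular area A_ann = π/4 × (192² − 75.3²) = 24500 mm^2
For equal Q, v ∝ 1/A, so v_ret/v_ext = A_cap/A_ann.

v_ret/v_ext ≈ 1.18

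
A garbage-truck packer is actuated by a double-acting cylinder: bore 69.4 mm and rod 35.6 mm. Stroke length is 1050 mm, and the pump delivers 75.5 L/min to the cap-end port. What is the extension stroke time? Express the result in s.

t ≈ 3.16 s

Cap-side area A_cap = π/4 × (69.4 mm)² = 3783 mm^2
Swept volume V = A × L; t = V / Q = A·L / Q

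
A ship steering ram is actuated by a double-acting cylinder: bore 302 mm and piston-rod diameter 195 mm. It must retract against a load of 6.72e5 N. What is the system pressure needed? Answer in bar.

Rod-side annular area A_ann = π/4 × (302² − 195²) = 41770 mm^2
Retraction: pressure acts on the annular area.
P = F / A = 6.72e5 N / A

P ≈ 161 bar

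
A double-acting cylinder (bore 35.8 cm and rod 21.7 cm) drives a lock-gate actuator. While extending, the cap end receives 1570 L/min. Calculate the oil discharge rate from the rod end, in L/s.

Cap-side area A_cap = π/4 × (35.8 cm)² = 1007 cm^2
Rod-side annular area A_ann = π/4 × (35.8² − 21.7²) = 636.8 cm^2
Piston speed v = Q_in/A_cap; rod-end outflow Q_out = v × A_ann = Q_in × A_ann/A_cap.

Q_out ≈ 16.6 L/s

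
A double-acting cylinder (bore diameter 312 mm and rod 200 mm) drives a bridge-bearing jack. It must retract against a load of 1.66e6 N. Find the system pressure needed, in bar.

Rod-side annular area A_ann = π/4 × (312² − 200²) = 45040 mm^2
Retraction: pressure acts on the annular area.
P = F / A = 1.66e6 N / A

P ≈ 369 bar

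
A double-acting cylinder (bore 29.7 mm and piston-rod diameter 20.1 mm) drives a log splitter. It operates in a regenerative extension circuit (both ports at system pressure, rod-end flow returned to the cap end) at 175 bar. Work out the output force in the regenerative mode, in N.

F ≈ 5550 N

With equal pressure on both faces, forces on the annular region cancel; the net push is pressure × rod cross-section.
Rod cross-section A_rod = π/4 × (20.1 mm)² = 317.3 mm^2
F = P × A_rod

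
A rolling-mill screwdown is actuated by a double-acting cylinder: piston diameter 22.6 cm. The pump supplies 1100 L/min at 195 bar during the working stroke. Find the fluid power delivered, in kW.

Hydraulic power = P × Q

W ≈ 358 kW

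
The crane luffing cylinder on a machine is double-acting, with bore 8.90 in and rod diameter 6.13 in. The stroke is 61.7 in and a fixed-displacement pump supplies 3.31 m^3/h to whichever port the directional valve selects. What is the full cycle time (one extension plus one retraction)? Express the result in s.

t ≈ 104 s

Cap-side area A_cap = π/4 × (8.90 in)² = 62.21 in^2
Rod-side annular area A_ann = π/4 × (8.90² − 6.13²) = 32.70 in^2
t_ext = A_cap·L/Q = 68.41 s
t_ret = A_ann·L/Q = 35.96 s
t_cycle = t_ext + t_ret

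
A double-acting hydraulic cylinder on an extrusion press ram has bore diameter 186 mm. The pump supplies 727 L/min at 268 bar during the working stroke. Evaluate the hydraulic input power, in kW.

W ≈ 325 kW

Hydraulic power = P × Q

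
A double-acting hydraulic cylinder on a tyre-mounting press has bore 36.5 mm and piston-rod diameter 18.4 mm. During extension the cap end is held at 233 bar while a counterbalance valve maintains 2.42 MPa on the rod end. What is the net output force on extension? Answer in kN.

F ≈ 22.5 kN

Cap-side area A_cap = π/4 × (36.5 mm)² = 1046 mm^2
Rod-side annular area A_ann = π/4 × (36.5² − 18.4²) = 780.4 mm^2
Net thrust = P_cap·A_cap − P_rod·A_ann = 24.38 kN − 1.889 kN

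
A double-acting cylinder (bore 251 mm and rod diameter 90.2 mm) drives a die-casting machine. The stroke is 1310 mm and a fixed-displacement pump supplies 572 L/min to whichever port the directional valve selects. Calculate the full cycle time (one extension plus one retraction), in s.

Cap-side area A_cap = π/4 × (251 mm)² = 49480 mm^2
Rod-side annular area A_ann = π/4 × (251² − 90.2²) = 43090 mm^2
t_ext = A_cap·L/Q = 6.799 s
t_ret = A_ann·L/Q = 5.921 s
t_cycle = t_ext + t_ret

t ≈ 12.7 s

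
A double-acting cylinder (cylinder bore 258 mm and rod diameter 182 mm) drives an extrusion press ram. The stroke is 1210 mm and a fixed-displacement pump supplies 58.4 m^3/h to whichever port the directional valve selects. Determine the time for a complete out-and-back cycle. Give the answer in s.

t ≈ 5.86 s

Cap-side area A_cap = π/4 × (258 mm)² = 52280 mm^2
Rod-side annular area A_ann = π/4 × (258² − 182²) = 26260 mm^2
t_ext = A_cap·L/Q = 3.899 s
t_ret = A_ann·L/Q = 1.959 s
t_cycle = t_ext + t_ret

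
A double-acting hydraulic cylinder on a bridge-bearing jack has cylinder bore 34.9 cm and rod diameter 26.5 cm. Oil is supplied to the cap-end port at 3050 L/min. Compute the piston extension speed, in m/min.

Cap-side area A_cap = π/4 × (34.9 cm)² = 956.6 cm^2
v = Q / A

v ≈ 31.9 m/min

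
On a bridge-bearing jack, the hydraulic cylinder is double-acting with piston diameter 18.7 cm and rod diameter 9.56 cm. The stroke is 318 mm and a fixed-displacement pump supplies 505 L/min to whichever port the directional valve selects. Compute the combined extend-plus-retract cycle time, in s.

t ≈ 1.80 s

Cap-side area A_cap = π/4 × (18.7 cm)² = 274.6 cm^2
Rod-side annular area A_ann = π/4 × (18.7² − 9.56²) = 202.9 cm^2
t_ext = A_cap·L/Q = 1.038 s
t_ret = A_ann·L/Q = 0.7665 s
t_cycle = t_ext + t_ret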